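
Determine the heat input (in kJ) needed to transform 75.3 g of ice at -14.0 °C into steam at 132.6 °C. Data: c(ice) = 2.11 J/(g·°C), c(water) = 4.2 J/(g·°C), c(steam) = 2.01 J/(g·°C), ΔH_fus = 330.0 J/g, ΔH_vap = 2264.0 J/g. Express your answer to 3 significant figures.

q = 234 kJ

q1 (heat ice -14.0→0.0 °C): 75.3 × 2.11 × 14.0 = 2224 J
q2 (melt at 0 °C): 75.3 × 330.0 = 24849 J
q3 (heat water 0.0→100.0 °C): 75.3 × 4.2 × 100.0 = 31626 J
q4 (vaporize at 100 °C): 75.3 × 2264.0 = 170479 J
q5 (heat steam 100.0→132.6 °C): 75.3 × 2.01 × 32.6 = 4934 J
Total: 2224 + 24849 + 31626 + 170479 + 4934 = 234112 J = 234 kJ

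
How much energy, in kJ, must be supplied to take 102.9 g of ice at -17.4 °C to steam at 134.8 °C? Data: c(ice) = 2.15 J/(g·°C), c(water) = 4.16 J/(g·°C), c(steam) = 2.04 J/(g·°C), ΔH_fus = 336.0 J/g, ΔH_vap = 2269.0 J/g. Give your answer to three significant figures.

q = 322 kJ

q1 (heat ice -17.4→0.0 °C): 102.9 × 2.15 × 17.4 = 3849 J
q2 (melt at 0 °C): 102.9 × 336.0 = 34574 J
q3 (heat water 0.0→100.0 °C): 102.9 × 4.16 × 100.0 = 42806 J
q4 (vaporize at 100 °C): 102.9 × 2269.0 = 233480 J
q5 (heat steam 100.0→134.8 °C): 102.9 × 2.04 × 34.8 = 7305 J
Total: 3849 + 34574 + 42806 + 233480 + 7305 = 322014 J = 322 kJ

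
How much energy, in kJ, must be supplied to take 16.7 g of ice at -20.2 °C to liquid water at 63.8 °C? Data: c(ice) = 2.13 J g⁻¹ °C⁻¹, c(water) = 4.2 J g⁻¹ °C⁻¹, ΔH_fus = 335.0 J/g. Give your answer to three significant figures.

q = 10.8 kJ

q1 (heat ice -20.2→0.0 °C): 16.7 × 2.13 × 20.2 = 719 J
q2 (melt at 0 °C): 16.7 × 335.0 = 5595 J
q3 (heat water 0.0→63.8 °C): 16.7 × 4.2 × 63.8 = 4475 J
Total: 719 + 5595 + 4475 = 10789 J = 10.8 kJ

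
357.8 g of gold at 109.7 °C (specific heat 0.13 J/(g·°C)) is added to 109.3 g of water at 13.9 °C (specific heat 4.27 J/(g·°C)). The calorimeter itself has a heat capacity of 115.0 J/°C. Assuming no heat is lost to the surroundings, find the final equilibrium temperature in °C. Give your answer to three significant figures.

Heat lost by gold = heat gained by water + calorimeter.
(357.8)(0.13)(109.7 − T) = [(109.3)(4.27) + 115.0](T − 13.9)
46.514 (109.7 − T) = 581.711 (T − 13.9)
5102.6 − 46.514 T = 581.711 T − 8085.8
13188.4 = 628.225 T
T = 20.99 °C

T_f = 21.0 °C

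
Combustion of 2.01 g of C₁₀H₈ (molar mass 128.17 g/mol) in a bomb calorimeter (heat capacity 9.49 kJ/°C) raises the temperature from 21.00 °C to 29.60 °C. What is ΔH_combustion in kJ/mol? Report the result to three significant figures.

ΔT = 29.60 − 21.00 = 8.60 °C
q_cal = C_cal × ΔT = 9.49 × 8.60 = 81.614 kJ
n = 2.01 / 128.17 = 0.01568 mol
q_rxn = −q_cal = -81.614 kJ
ΔH = -81.614 / 0.01568 = -5204.97 kJ/mol

ΔH = -5200 kJ/mol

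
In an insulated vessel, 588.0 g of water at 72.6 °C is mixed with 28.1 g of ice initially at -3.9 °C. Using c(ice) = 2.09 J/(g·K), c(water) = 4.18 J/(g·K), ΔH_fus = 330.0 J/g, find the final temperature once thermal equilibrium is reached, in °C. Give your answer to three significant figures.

T_f = 65.6 °C

Heat to bring ice to 0 °C and melt it: q₁ = 28.1×2.09×3.9 + 28.1×330.0 = 9502.0 J
Heat the water can supply cooling to 0 °C: 588.0×4.18×72.6 = 178439 J > q₁, so all ice melts.
Energy balance: 588.0×4.18×(72.6 − T) = 9502.0 + 28.1×4.18×(T − 0)
2457.84(72.6 − T) = 9502.0 + 117.458 T
178439 − 9502.0 = 2575.298 T
T = 168937.0 / 2575.298 = 65.60 °C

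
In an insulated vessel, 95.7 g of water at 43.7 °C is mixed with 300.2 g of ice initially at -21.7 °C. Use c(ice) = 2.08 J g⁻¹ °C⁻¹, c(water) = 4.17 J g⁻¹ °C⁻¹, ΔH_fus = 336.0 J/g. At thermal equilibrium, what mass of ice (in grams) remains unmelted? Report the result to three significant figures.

m_ice remaining = 289 g

Heat to warm all ice to 0 °C: 300.2×2.08×21.7 = 13550 J
Heat released by water cooling to 0 °C: 95.7×4.17×43.7 = 17439 J
17439 J < 13550 + 300.2×336.0 = 114417.2 J, so not all ice melts; final T = 0 °C.
Heat left for melting: 17439 − 13550 = 3889 J
Mass melted = 3889 / 336.0 = 11.57 g
Ice remaining = 300.2 − 11.57 = 288.63 g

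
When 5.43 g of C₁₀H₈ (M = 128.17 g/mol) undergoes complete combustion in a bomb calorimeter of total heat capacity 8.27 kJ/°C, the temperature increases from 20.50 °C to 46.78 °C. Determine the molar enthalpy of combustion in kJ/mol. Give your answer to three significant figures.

ΔT = 46.78 − 20.50 = 26.28 °C
q_cal = C_cal × ΔT = 8.27 × 26.28 = 217.3356 kJ
n = 5.43 / 128.17 = 0.04237 mol
q_rxn = −q_cal = -217.3356 kJ
ΔH = -217.3356 / 0.04237 = -5129 kJ/mol

ΔH = -5130 kJ/mol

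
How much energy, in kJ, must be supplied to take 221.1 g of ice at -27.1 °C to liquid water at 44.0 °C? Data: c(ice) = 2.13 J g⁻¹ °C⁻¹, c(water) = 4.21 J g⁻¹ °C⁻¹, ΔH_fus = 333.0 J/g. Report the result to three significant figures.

q1 (heat ice -27.1→0.0 °C): 221.1 × 2.13 × 27.1 = 12763 J
q2 (melt at 0 °C): 221.1 × 333.0 = 73626 J
q3 (heat water 0.0→44.0 °C): 221.1 × 4.21 × 44.0 = 40957 J
Total: 12763 + 73626 + 40957 = 127346 J = 127 kJ

q = 127 kJ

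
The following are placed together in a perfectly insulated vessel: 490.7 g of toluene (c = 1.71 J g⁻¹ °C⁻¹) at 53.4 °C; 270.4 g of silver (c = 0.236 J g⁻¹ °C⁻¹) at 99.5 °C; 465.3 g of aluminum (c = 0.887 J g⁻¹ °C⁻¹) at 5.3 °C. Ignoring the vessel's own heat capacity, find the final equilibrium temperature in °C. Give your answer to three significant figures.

T_f = 40.5 °C

Σ mᵢcᵢ(T − Tᵢ) = 0  ⇒  T = Σ mᵢcᵢTᵢ / Σ mᵢcᵢ
Σ mᵢcᵢ = 490.7×1.71 + 270.4×0.236 + 465.3×0.887 = 1315.6325
Σ mᵢcᵢTᵢ = 839.097×53.4 + 63.8144×99.5 + 412.7211×5.3 = 53345
T = 53345 / 1315.6325 = 40.547 °C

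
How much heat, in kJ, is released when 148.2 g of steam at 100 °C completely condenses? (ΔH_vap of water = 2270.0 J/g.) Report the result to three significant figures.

q = 336 kJ

q = m × ΔH_vap = 148.2 × 2270.0 = 336400 J = 336 kJ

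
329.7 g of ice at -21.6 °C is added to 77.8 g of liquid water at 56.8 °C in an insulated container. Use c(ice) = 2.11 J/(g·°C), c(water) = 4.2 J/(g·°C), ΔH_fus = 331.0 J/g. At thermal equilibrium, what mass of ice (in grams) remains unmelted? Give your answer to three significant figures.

Heat to warm all ice to 0 °C: 329.7×2.11×21.6 = 15026 J
Heat released by water cooling to 0 °C: 77.8×4.2×56.8 = 18560 J
18560 J < 15026 + 329.7×331.0 = 124156.7 J, so not all ice melts; final T = 0 °C.
Heat left for melting: 18560 − 15026 = 3534 J
Mass melted = 3534 / 331.0 = 10.68 g
Ice remaining = 329.7 − 10.68 = 319.02 g

m_ice remaining = 319 g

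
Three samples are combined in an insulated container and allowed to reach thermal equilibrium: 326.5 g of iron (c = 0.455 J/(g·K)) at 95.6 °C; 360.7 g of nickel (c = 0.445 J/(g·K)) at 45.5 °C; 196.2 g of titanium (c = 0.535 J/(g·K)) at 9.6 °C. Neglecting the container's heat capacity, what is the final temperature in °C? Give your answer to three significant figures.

Σ mᵢcᵢ(T − Tᵢ) = 0  ⇒  T = Σ mᵢcᵢTᵢ / Σ mᵢcᵢ
Σ mᵢcᵢ = 326.5×0.455 + 360.7×0.445 + 196.2×0.535 = 414.0360
Σ mᵢcᵢTᵢ = 148.5575×95.6 + 160.5115×45.5 + 104.967×9.6 = 22513
T = 22513 / 414.0360 = 54.37 °C

T_f = 54.4 °C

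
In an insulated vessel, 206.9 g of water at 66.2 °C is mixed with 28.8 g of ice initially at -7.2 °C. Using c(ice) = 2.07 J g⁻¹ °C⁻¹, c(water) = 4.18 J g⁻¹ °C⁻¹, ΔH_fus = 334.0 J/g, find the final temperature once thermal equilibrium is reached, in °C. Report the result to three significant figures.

T_f = 47.9 °C

Heat to bring ice to 0 °C and melt it: q₁ = 28.8×2.07×7.2 + 28.8×334.0 = 10048 J
Heat the water can supply cooling to 0 °C: 206.9×4.18×66.2 = 57252.5 J > q₁, so all ice melts.
Energy balance: 206.9×4.18×(66.2 − T) = 10048 + 28.8×4.18×(T − 0)
864.842(66.2 − T) = 10048 + 120.384 T
57252.5 − 10048 = 985.226 T
T = 47204.5 / 985.226 = 47.91 °C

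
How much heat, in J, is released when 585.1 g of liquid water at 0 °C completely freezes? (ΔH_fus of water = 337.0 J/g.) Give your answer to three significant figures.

q = m × ΔH_fus = 585.1 × 337.0 = 197200 J

q = 197000 J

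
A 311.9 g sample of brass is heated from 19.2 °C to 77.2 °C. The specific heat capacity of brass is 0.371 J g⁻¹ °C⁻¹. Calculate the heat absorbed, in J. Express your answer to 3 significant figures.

q = m c ΔT = 311.9 × 0.371 × (77.2 − 19.2)
q = 311.9 × 0.371 × 58.0 = 6711 J

q = 6710 J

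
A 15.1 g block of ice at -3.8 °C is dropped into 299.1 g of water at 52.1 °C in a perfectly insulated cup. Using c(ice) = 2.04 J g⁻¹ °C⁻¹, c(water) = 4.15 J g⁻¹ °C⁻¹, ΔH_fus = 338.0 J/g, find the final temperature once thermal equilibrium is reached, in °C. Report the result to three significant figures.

Heat to bring ice to 0 °C and melt it: q₁ = 15.1×2.04×3.8 + 15.1×338.0 = 5220.9 J
Heat the water can supply cooling to 0 °C: 299.1×4.15×52.1 = 64669.9 J > q₁, so all ice melts.
Energy balance: 299.1×4.15×(52.1 − T) = 5220.9 + 15.1×4.15×(T − 0)
1241.265(52.1 − T) = 5220.9 + 62.665 T
64669.9 − 5220.9 = 1303.930 T
T = 59449.0 / 1303.930 = 45.59 °C

T_f = 45.6 °C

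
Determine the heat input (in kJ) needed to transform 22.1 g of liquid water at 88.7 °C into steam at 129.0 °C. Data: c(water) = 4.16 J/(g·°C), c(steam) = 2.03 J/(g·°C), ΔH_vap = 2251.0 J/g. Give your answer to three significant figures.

q1 (heat water 88.7→100.0 °C): 22.1 × 4.16 × 11.3 = 1039 J
q2 (vaporize at 100 °C): 22.1 × 2251.0 = 49747 J
q3 (heat steam 100.0→129.0 °C): 22.1 × 2.03 × 29.0 = 1301 J
Total: 1039 + 49747 + 1301 = 52087 J = 52.1 kJ

q = 52.1 kJ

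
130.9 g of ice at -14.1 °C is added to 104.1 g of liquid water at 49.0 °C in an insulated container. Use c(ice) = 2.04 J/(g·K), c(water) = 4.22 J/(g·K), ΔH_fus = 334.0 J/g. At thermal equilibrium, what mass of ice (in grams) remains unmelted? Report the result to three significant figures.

m_ice remaining = 77.7 g

Heat to warm all ice to 0 °C: 130.9×2.04×14.1 = 3765.2 J
Heat released by water cooling to 0 °C: 104.1×4.22×49.0 = 21526 J
21526 J < 3765.2 + 130.9×334.0 = 47485.8 J, so not all ice melts; final T = 0 °C.
Heat left for melting: 21526 − 3765.2 = 17760.8 J
Mass melted = 17760.8 / 334.0 = 53.18 g
Ice remaining = 130.9 − 53.18 = 77.72 g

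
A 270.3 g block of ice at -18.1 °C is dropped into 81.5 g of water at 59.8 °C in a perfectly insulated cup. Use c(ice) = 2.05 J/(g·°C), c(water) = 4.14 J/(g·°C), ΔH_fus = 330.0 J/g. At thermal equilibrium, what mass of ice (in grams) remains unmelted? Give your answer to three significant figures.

Heat to warm all ice to 0 °C: 270.3×2.05×18.1 = 10029 J
Heat released by water cooling to 0 °C: 81.5×4.14×59.8 = 20177 J
20177 J < 10029 + 270.3×330.0 = 99228 J, so not all ice melts; final T = 0 °C.
Heat left for melting: 20177 − 10029 = 10148 J
Mass melted = 10148 / 330.0 = 30.75 g
Ice remaining = 270.3 − 30.75 = 239.55 g

m_ice remaining = 240 g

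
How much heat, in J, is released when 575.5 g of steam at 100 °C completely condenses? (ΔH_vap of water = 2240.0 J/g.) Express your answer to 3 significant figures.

q = m × ΔH_vap = 575.5 × 2240.0 = 1289000 J

q = 1290000 J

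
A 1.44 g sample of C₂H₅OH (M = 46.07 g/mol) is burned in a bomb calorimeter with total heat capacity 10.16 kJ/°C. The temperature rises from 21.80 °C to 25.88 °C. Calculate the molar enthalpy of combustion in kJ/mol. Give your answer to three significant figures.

ΔT = 25.88 − 21.80 = 4.08 °C
q_cal = C_cal × ΔT = 10.16 × 4.08 = 41.4528 kJ
n = 1.44 / 46.07 = 0.03126 mol
q_rxn = −q_cal = -41.4528 kJ
ΔH = -41.4528 / 0.03126 = -1326 kJ/mol

ΔH = -1330 kJ/mol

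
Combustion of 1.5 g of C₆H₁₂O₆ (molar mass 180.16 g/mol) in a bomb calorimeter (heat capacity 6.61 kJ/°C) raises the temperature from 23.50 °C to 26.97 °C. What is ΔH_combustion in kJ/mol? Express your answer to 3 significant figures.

ΔH = -2750 kJ/mol

ΔT = 26.97 − 23.50 = 3.47 °C
q_cal = C_cal × ΔT = 6.61 × 3.47 = 22.9367 kJ
n = 1.5 / 180.16 = 0.008326 mol
q_rxn = −q_cal = -22.9367 kJ
ΔH = -22.9367 / 0.008326 = -2754.8 kJ/mol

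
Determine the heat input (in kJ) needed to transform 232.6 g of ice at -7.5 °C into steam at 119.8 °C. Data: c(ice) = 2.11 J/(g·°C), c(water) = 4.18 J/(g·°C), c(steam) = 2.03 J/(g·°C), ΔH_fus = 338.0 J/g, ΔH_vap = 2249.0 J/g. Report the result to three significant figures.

q = 712 kJ

q1 (heat ice -7.5→0.0 °C): 232.6 × 2.11 × 7.5 = 3681 J
q2 (melt at 0 °C): 232.6 × 338.0 = 78619 J
q3 (heat water 0.0→100.0 °C): 232.6 × 4.18 × 100.0 = 97227 J
q4 (vaporize at 100 °C): 232.6 × 2249.0 = 523117 J
q5 (heat steam 100.0→119.8 °C): 232.6 × 2.03 × 19.8 = 9349 J
Total: 3681 + 78619 + 97227 + 523117 + 9349 = 711993 J = 712 kJ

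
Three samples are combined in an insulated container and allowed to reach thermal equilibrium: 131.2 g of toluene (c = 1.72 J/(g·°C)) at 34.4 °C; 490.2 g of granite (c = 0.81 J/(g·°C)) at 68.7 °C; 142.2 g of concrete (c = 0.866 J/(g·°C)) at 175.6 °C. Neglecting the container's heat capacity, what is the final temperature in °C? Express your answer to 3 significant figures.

T_f = 76.0 °C

Σ mᵢcᵢ(T − Tᵢ) = 0  ⇒  T = Σ mᵢcᵢTᵢ / Σ mᵢcᵢ
Σ mᵢcᵢ = 131.2×1.72 + 490.2×0.81 + 142.2×0.866 = 745.8712
Σ mᵢcᵢTᵢ = 225.664×34.4 + 397.062×68.7 + 123.1452×175.6 = 56665
T = 56665 / 745.8712 = 75.97 °C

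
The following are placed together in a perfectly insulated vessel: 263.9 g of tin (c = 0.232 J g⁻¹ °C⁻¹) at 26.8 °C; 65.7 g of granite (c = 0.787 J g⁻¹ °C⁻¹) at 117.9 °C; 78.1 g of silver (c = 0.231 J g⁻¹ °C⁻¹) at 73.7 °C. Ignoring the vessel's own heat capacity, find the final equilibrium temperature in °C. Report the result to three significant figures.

Σ mᵢcᵢ(T − Tᵢ) = 0  ⇒  T = Σ mᵢcᵢTᵢ / Σ mᵢcᵢ
Σ mᵢcᵢ = 263.9×0.232 + 65.7×0.787 + 78.1×0.231 = 130.9718
Σ mᵢcᵢTᵢ = 61.2248×26.8 + 51.7059×117.9 + 18.0411×73.7 = 9066.6
T = 9066.6 / 130.9718 = 69.23 °C

T_f = 69.2 °C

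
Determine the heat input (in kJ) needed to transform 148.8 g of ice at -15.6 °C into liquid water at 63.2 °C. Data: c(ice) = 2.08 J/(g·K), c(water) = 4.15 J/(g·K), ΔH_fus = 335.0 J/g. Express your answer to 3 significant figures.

q = 93.7 kJ

q1 (heat ice -15.6→0.0 °C): 148.8 × 2.08 × 15.6 = 4828 J
q2 (melt at 0 °C): 148.8 × 335.0 = 49848 J
q3 (heat water 0.0→63.2 °C): 148.8 × 4.15 × 63.2 = 39027 J
Total: 4828 + 49848 + 39027 = 93703 J = 93.7 kJ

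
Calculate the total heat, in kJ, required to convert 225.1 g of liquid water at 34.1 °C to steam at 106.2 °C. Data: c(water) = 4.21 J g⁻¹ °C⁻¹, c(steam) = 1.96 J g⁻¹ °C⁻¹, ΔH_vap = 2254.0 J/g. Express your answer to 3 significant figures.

q1 (heat water 34.1→100.0 °C): 225.1 × 4.21 × 65.9 = 62452 J
q2 (vaporize at 100 °C): 225.1 × 2254.0 = 507375 J
q3 (heat steam 100.0→106.2 °C): 225.1 × 1.96 × 6.2 = 2735 J
Total: 62452 + 507375 + 2735 = 572562 J = 573 kJ

q = 573 kJ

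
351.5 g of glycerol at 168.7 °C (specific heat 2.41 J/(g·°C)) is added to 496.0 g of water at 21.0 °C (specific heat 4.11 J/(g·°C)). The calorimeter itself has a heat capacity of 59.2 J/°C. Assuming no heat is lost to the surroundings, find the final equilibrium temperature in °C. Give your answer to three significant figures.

Heat lost by glycerol = heat gained by water + calorimeter.
(351.5)(2.41)(168.7 − T) = [(496.0)(4.11) + 59.2](T − 21.0)
847.115 (168.7 − T) = 2097.76 (T − 21.0)
142910 − 847.115 T = 2097.76 T − 44053
186963 = 2944.875 T
T = 63.49 °C

T_f = 63.5 °C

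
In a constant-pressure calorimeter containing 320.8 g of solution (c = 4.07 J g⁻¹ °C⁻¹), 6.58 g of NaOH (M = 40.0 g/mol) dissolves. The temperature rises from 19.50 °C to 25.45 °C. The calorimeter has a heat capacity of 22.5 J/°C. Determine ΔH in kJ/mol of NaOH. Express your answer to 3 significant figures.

ΔH = -48.0 kJ/mol

|ΔT| = |25.45 − 19.50| = 5.95 °C
|q_surr| = (320.8 × 4.07 + 22.5) × 5.95 = 1328.156 × 5.95 = 7903 J
n(NaOH) = 6.58 / 40.0 = 0.1645 mol
Temperature rose, so q_rxn = −|q_surr| = -7.903 kJ
ΔH = q_rxn / n = -48.04 kJ/mol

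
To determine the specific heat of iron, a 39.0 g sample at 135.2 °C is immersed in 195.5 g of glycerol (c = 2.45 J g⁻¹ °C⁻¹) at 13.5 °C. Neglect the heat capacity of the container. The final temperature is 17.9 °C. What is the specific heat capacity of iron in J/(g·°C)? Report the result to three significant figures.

c = 0.461 J/(g·°C)

q_gained = (195.5 × 2.45) × (17.9 − 13.5) = 2107 J
q_lost = 39.0 × c × (135.2 − 17.9) = 4574.7 c
Set equal: c = 2107 / 4574.7 = 0.461 J/(g·°C)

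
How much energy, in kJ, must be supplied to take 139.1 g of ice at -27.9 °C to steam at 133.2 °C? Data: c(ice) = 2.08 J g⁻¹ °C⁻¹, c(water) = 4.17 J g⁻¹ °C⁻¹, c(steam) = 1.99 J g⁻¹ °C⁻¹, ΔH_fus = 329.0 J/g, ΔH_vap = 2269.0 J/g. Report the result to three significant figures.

q1 (heat ice -27.9→0.0 °C): 139.1 × 2.08 × 27.9 = 8072 J
q2 (melt at 0 °C): 139.1 × 329.0 = 45764 J
q3 (heat water 0.0→100.0 °C): 139.1 × 4.17 × 100.0 = 58005 J
q4 (vaporize at 100 °C): 139.1 × 2269.0 = 315618 J
q5 (heat steam 100.0→133.2 °C): 139.1 × 1.99 × 33.2 = 9190 J
Total: 8072 + 45764 + 58005 + 315618 + 9190 = 436649 J = 437 kJ

q = 437 kJ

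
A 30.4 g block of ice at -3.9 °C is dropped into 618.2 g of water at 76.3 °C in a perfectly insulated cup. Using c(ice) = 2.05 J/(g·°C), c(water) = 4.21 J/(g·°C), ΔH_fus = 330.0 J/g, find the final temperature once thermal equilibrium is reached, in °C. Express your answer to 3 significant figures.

Heat to bring ice to 0 °C and melt it: q₁ = 30.4×2.05×3.9 + 30.4×330.0 = 10275 J
Heat the water can supply cooling to 0 °C: 618.2×4.21×76.3 = 198580 J > q₁, so all ice melts.
Energy balance: 618.2×4.21×(76.3 − T) = 10275 + 30.4×4.21×(T − 0)
2602.622(76.3 − T) = 10275 + 127.984 T
198580 − 10275 = 2730.606 T
T = 188305 / 2730.606 = 68.96 °C

T_f = 69.0 °C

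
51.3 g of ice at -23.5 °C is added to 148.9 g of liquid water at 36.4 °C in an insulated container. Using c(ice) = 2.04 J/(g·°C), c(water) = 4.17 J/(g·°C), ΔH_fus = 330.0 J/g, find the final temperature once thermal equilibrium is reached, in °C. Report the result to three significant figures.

Heat to bring ice to 0 °C and melt it: q₁ = 51.3×2.04×23.5 + 51.3×330.0 = 19388 J
Heat the water can supply cooling to 0 °C: 148.9×4.17×36.4 = 22601.2 J > q₁, so all ice melts.
Energy balance: 148.9×4.17×(36.4 − T) = 19388 + 51.3×4.17×(T − 0)
620.913(36.4 − T) = 19388 + 213.921 T
22601.2 − 19388 = 834.834 T
T = 3213.2 / 834.834 = 3.849 °C

T_f = 3.85 °C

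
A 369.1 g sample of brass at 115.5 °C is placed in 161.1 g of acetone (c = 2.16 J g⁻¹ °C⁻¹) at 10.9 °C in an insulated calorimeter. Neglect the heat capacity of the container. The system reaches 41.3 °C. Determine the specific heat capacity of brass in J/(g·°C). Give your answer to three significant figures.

q_gained = (161.1 × 2.16) × (41.3 − 10.9) = 10580 J
q_lost = 369.1 × c × (115.5 − 41.3) = 27387.22 c
Set equal: c = 10580 / 27387.22 = 0.386 J/(g·°C)

c = 0.386 J/(g·°C)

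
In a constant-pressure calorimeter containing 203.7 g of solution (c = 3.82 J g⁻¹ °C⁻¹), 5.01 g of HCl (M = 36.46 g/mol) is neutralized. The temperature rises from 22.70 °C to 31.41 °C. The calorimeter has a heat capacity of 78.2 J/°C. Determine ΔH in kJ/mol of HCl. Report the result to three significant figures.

ΔH = -54.3 kJ/mol

|ΔT| = |31.41 − 22.70| = 8.71 °C
|q_surr| = (203.7 × 3.82 + 78.2) × 8.71 = 856.334 × 8.71 = 7459 J
n(HCl) = 5.01 / 36.46 = 0.1374 mol
Temperature rose, so q_rxn = −|q_surr| = -7.459 kJ
ΔH = q_rxn / n = -54.29 kJ/mol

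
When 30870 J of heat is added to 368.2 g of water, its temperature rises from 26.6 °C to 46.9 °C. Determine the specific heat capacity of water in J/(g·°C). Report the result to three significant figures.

c = q / (m ΔT) = 30870 / (368.2 × 20.3)
c = 30870 / 7474.46 = 4.13 J/(g·°C)

c = 4.13 J/(g·°C)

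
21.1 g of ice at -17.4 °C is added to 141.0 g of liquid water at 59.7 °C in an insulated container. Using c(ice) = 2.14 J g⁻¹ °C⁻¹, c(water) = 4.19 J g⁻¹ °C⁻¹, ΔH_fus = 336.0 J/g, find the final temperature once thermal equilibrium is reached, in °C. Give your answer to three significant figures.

T_f = 40.3 °C

Heat to bring ice to 0 °C and melt it: q₁ = 21.1×2.14×17.4 + 21.1×336.0 = 7875.3 J
Heat the water can supply cooling to 0 °C: 141.0×4.19×59.7 = 35270.2 J > q₁, so all ice melts.
Energy balance: 141.0×4.19×(59.7 − T) = 7875.3 + 21.1×4.19×(T − 0)
590.79(59.7 − T) = 7875.3 + 88.409 T
35270.2 − 7875.3 = 679.199 T
T = 27394.9 / 679.199 = 40.33 °C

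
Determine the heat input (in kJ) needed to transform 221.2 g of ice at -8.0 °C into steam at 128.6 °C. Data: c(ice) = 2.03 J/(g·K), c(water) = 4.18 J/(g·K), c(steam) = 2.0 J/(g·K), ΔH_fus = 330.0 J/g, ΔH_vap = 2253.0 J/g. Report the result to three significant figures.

q1 (heat ice -8.0→0.0 °C): 221.2 × 2.03 × 8.0 = 3592 J
q2 (melt at 0 °C): 221.2 × 330.0 = 72996 J
q3 (heat water 0.0→100.0 °C): 221.2 × 4.18 × 100.0 = 92462 J
q4 (vaporize at 100 °C): 221.2 × 2253.0 = 498364 J
q5 (heat steam 100.0→128.6 °C): 221.2 × 2.0 × 28.6 = 12653 J
Total: 3592 + 72996 + 92462 + 498364 + 12653 = 680067 J = 680 kJ

q = 680 kJ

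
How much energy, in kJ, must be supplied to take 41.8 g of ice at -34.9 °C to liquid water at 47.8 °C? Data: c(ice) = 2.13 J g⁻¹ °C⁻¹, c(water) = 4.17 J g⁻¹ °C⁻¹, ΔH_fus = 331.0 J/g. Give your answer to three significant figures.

q = 25.3 kJ

q1 (heat ice -34.9→0.0 °C): 41.8 × 2.13 × 34.9 = 3107 J
q2 (melt at 0 °C): 41.8 × 331.0 = 13836 J
q3 (heat water 0.0→47.8 °C): 41.8 × 4.17 × 47.8 = 8332 J
Total: 3107 + 13836 + 8332 = 25275 J = 25.3 kJ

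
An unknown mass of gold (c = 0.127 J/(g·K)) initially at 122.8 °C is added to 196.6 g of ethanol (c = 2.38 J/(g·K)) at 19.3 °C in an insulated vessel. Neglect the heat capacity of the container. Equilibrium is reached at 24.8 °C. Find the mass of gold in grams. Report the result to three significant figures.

q_gained = (196.6 × 2.38) × (24.8 − 19.3) = 2573 J
q_lost = m × 0.127 × (122.8 − 24.8) = 12.446 m
m = 2573 / 12.446 = 207 g

m = 207 g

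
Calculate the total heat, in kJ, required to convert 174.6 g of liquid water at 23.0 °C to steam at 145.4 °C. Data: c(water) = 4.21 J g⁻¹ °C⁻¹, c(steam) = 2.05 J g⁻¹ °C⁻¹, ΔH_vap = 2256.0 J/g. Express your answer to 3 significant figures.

q1 (heat water 23.0→100.0 °C): 174.6 × 4.21 × 77.0 = 56600 J
q2 (vaporize at 100 °C): 174.6 × 2256.0 = 393898 J
q3 (heat steam 100.0→145.4 °C): 174.6 × 2.05 × 45.4 = 16250 J
Total: 56600 + 393898 + 16250 = 466748 J = 467 kJ

q = 467 kJ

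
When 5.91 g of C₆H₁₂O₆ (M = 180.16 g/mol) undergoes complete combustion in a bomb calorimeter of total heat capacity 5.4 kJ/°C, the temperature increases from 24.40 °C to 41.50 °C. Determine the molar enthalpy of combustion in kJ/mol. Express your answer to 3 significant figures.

ΔT = 41.50 − 24.40 = 17.10 °C
q_cal = C_cal × ΔT = 5.4 × 17.10 = 92.34 kJ
n = 5.91 / 180.16 = 0.032804 mol
q_rxn = −q_cal = -92.34 kJ
ΔH = -92.34 / 0.032804 = -2814.9 kJ/mol

ΔH = -2810 kJ/mol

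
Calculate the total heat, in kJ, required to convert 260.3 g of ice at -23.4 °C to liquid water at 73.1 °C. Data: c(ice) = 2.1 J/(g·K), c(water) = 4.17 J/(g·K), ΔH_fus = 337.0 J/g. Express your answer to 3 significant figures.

q1 (heat ice -23.4→0.0 °C): 260.3 × 2.1 × 23.4 = 12791 J
q2 (melt at 0 °C): 260.3 × 337.0 = 87721 J
q3 (heat water 0.0→73.1 °C): 260.3 × 4.17 × 73.1 = 79346 J
Total: 12791 + 87721 + 79346 = 179858 J = 180 kJ

q = 180 kJ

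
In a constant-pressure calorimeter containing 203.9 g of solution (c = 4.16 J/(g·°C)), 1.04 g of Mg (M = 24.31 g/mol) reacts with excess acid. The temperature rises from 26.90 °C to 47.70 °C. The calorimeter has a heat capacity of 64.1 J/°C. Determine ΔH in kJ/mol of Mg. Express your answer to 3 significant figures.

|ΔT| = |47.70 − 26.90| = 20.80 °C
|q_surr| = (203.9 × 4.16 + 64.1) × 20.80 = 912.324 × 20.80 = 18980 J
n(Mg) = 1.04 / 24.31 = 0.04278 mol
Temperature rose, so q_rxn = −|q_surr| = -18.98 kJ
ΔH = q_rxn / n = -443.7 kJ/mol

ΔH = -444 kJ/mol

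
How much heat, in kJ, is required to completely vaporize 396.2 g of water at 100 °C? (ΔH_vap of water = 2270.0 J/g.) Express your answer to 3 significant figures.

q = 899 kJ

q = m × ΔH_vap = 396.2 × 2270.0 = 899400 J = 899 kJ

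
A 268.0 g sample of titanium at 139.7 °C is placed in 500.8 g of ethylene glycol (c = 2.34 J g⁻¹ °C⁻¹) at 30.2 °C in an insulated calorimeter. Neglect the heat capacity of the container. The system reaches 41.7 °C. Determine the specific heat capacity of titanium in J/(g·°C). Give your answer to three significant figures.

c = 0.513 J/(g·°C)

q_gained = (500.8 × 2.34) × (41.7 − 30.2) = 13480 J
q_lost = 268.0 × c × (139.7 − 41.7) = 26264 c
Set equal: c = 13480 / 26264 = 0.513 J/(g·°C)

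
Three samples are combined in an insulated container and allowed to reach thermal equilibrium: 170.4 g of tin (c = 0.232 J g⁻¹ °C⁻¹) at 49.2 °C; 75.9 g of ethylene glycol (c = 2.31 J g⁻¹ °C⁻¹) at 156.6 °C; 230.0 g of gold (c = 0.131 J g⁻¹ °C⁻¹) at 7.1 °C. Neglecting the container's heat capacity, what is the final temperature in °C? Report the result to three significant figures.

T_f = 121 °C

Σ mᵢcᵢ(T − Tᵢ) = 0  ⇒  T = Σ mᵢcᵢTᵢ / Σ mᵢcᵢ
Σ mᵢcᵢ = 170.4×0.232 + 75.9×2.31 + 230.0×0.131 = 244.9918
Σ mᵢcᵢTᵢ = 39.5328×49.2 + 175.329×156.6 + 30.13×7.1 = 29615
T = 29615 / 244.9918 = 120.9 °C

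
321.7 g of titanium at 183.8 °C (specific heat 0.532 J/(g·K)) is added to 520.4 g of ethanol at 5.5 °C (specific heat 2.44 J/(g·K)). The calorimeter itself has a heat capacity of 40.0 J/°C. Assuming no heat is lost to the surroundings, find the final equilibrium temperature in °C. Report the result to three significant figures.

T_f = 26.1 °C

Heat lost by titanium = heat gained by ethanol + calorimeter.
(321.7)(0.532)(183.8 − T) = [(520.4)(2.44) + 40.0](T − 5.5)
171.1444 (183.8 − T) = 1309.776 (T − 5.5)
31456 − 171.1444 T = 1309.776 T − 7203.8
38659.8 = 1480.9204 T
T = 26.11 °C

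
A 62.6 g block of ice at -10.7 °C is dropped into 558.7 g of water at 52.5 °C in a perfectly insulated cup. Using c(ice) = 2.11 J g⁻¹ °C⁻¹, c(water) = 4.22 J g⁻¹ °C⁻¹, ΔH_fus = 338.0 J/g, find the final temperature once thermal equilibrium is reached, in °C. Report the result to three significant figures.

T_f = 38.6 °C

Heat to bring ice to 0 °C and melt it: q₁ = 62.6×2.11×10.7 + 62.6×338.0 = 22572 J
Heat the water can supply cooling to 0 °C: 558.7×4.22×52.5 = 123780 J > q₁, so all ice melts.
Energy balance: 558.7×4.22×(52.5 − T) = 22572 + 62.6×4.22×(T − 0)
2357.714(52.5 − T) = 22572 + 264.172 T
123780 − 22572 = 2621.886 T
T = 101208 / 2621.886 = 38.60 °C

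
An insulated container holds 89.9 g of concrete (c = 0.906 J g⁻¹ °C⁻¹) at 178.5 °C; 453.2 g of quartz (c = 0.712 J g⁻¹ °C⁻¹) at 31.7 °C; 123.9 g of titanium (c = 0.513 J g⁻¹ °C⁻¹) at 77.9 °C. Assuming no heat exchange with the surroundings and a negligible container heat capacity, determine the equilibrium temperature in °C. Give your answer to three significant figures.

Σ mᵢcᵢ(T − Tᵢ) = 0  ⇒  T = Σ mᵢcᵢTᵢ / Σ mᵢcᵢ
Σ mᵢcᵢ = 89.9×0.906 + 453.2×0.712 + 123.9×0.513 = 467.6885
Σ mᵢcᵢTᵢ = 81.4494×178.5 + 322.6784×31.7 + 63.5607×77.9 = 29719
T = 29719 / 467.6885 = 63.54 °C

T_f = 63.5 °C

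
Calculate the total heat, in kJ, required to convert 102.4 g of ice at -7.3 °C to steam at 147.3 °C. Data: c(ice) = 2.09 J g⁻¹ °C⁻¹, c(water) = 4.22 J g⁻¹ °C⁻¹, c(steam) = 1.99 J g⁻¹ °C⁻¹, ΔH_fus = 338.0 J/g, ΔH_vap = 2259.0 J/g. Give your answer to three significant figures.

q = 320 kJ

q1 (heat ice -7.3→0.0 °C): 102.4 × 2.09 × 7.3 = 1562 J
q2 (melt at 0 °C): 102.4 × 338.0 = 34611 J
q3 (heat water 0.0→100.0 °C): 102.4 × 4.22 × 100.0 = 43213 J
q4 (vaporize at 100 °C): 102.4 × 2259.0 = 231322 J
q5 (heat steam 100.0→147.3 °C): 102.4 × 1.99 × 47.3 = 9639 J
Total: 1562 + 34611 + 43213 + 231322 + 9639 = 320347 J = 320 kJ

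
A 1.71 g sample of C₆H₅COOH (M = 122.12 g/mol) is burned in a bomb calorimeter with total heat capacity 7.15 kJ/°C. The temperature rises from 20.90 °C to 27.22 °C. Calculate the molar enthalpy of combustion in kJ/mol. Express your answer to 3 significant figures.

ΔH = -3230 kJ/mol

ΔT = 27.22 − 20.90 = 6.32 °C
q_cal = C_cal × ΔT = 7.15 × 6.32 = 45.188 kJ
n = 1.71 / 122.12 = 0.01400 mol
q_rxn = −q_cal = -45.188 kJ
ΔH = -45.188 / 0.01400 = -3228 kJ/mol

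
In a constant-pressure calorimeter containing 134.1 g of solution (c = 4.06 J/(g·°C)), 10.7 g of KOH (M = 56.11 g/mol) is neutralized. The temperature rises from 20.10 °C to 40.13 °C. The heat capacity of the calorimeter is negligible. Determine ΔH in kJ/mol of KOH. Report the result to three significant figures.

ΔH = -57.2 kJ/mol

|ΔT| = |40.13 − 20.10| = 20.03 °C
|q_surr| = (134.1 × 4.06) × 20.03 = 544.446 × 20.03 = 10910 J
n(KOH) = 10.7 / 56.11 = 0.1907 mol
Temperature rose, so q_rxn = −|q_surr| = -10.91 kJ
ΔH = q_rxn / n = -57.21 kJ/mol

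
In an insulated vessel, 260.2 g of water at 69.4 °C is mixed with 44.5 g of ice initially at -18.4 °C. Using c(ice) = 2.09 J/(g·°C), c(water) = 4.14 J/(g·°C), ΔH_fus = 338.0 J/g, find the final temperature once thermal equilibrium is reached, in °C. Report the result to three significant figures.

T_f = 46.0 °C

Heat to bring ice to 0 °C and melt it: q₁ = 44.5×2.09×18.4 + 44.5×338.0 = 16752 J
Heat the water can supply cooling to 0 °C: 260.2×4.14×69.4 = 74759.6 J > q₁, so all ice melts.
Energy balance: 260.2×4.14×(69.4 − T) = 16752 + 44.5×4.14×(T − 0)
1077.228(69.4 − T) = 16752 + 184.23 T
74759.6 − 16752 = 1261.458 T
T = 58007.6 / 1261.458 = 45.98 °C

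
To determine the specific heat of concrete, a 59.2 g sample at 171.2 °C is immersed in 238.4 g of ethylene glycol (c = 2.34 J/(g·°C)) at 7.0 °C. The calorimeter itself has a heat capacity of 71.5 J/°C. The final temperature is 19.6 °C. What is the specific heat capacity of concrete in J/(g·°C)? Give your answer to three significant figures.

q_gained = (238.4 × 2.34 + 71.5) × (19.6 − 7.0) = 7930 J
q_lost = 59.2 × c × (171.2 − 19.6) = 8974.72 c
Set equal: c = 7930 / 8974.72 = 0.884 J/(g·°C)

c = 0.884 J/(g·°C)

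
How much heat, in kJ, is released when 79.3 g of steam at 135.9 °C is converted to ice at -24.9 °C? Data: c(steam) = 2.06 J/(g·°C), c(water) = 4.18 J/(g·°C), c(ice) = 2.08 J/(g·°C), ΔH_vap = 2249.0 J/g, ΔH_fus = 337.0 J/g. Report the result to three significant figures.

q1 (cool steam 135.9→100 °C): 79.3 × 2.06 × 35.9 = 5865 J
q2 (condense at 100 °C): 79.3 × 2249.0 = 178346 J
q3 (cool water 100→0 °C): 79.3 × 4.18 × 100.0 = 33147 J
q4 (freeze at 0 °C): 79.3 × 337.0 = 26724 J
q5 (cool ice 0→-24.9 °C): 79.3 × 2.08 × 24.9 = 4107 J
Total: 5865 + 178346 + 33147 + 26724 + 4107 = 248189 J = 248 kJ

q = 248 kJ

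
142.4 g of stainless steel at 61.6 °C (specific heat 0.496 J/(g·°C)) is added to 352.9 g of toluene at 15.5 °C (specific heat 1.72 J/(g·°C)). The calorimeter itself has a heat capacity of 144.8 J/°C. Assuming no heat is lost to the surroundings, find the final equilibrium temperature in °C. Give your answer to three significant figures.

T_f = 19.5 °C

Heat lost by stainless steel = heat gained by toluene + calorimeter.
(142.4)(0.496)(61.6 − T) = [(352.9)(1.72) + 144.8](T − 15.5)
70.6304 (61.6 − T) = 751.788 (T − 15.5)
4350.8 − 70.6304 T = 751.788 T − 11653
16003.8 = 822.4184 T
T = 19.46 °C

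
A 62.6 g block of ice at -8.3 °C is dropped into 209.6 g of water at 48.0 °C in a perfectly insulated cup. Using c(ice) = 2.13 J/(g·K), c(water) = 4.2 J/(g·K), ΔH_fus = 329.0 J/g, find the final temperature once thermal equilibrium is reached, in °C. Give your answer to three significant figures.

T_f = 18.0 °C

Heat to bring ice to 0 °C and melt it: q₁ = 62.6×2.13×8.3 + 62.6×329.0 = 21702 J
Heat the water can supply cooling to 0 °C: 209.6×4.2×48.0 = 42255.4 J > q₁, so all ice melts.
Energy balance: 209.6×4.2×(48.0 − T) = 21702 + 62.6×4.2×(T − 0)
880.32(48.0 − T) = 21702 + 262.92 T
42255.4 − 21702 = 1143.24 T
T = 20553.4 / 1143.24 = 17.98 °C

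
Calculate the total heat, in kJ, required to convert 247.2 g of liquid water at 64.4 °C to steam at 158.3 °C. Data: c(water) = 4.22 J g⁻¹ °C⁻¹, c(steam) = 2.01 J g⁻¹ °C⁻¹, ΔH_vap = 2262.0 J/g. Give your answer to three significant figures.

q1 (heat water 64.4→100.0 °C): 247.2 × 4.22 × 35.6 = 37137 J
q2 (vaporize at 100 °C): 247.2 × 2262.0 = 559166 J
q3 (heat steam 100.0→158.3 °C): 247.2 × 2.01 × 58.3 = 28968 J
Total: 37137 + 559166 + 28968 = 625271 J = 625 kJ

q = 625 kJ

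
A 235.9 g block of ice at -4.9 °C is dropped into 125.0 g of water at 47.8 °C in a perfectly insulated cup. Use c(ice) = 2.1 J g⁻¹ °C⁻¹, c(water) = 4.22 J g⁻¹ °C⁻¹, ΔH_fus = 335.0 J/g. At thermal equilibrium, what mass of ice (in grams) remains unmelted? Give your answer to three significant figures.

Heat to warm all ice to 0 °C: 235.9×2.1×4.9 = 2427.4 J
Heat released by water cooling to 0 °C: 125.0×4.22×47.8 = 25215 J
25215 J < 2427.4 + 235.9×335.0 = 81453.9 J, so not all ice melts; final T = 0 °C.
Heat left for melting: 25215 − 2427.4 = 22787.6 J
Mass melted = 22787.6 / 335.0 = 68.02 g
Ice remaining = 235.9 − 68.02 = 167.88 g

m_ice remaining = 168 g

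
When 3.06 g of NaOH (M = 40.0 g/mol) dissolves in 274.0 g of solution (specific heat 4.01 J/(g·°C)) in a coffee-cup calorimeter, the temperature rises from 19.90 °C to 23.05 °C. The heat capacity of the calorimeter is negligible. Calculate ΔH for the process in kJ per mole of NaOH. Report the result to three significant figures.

ΔH = -45.2 kJ/mol

|ΔT| = |23.05 − 19.90| = 3.15 °C
|q_surr| = (274.0 × 4.01) × 3.15 = 1098.74 × 3.15 = 3461 J
n(NaOH) = 3.06 / 40.0 = 0.07650 mol
Temperature rose, so q_rxn = −|q_surr| = -3.461 kJ
ΔH = q_rxn / n = -45.24 kJ/mol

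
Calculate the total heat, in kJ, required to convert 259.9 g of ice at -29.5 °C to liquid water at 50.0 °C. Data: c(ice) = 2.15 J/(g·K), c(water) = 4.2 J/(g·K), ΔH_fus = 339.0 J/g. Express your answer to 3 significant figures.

q1 (heat ice -29.5→0.0 °C): 259.9 × 2.15 × 29.5 = 16484 J
q2 (melt at 0 °C): 259.9 × 339.0 = 88106 J
q3 (heat water 0.0→50.0 °C): 259.9 × 4.2 × 50.0 = 54579 J
Total: 16484 + 88106 + 54579 = 159169 J = 159 kJ

q = 159 kJ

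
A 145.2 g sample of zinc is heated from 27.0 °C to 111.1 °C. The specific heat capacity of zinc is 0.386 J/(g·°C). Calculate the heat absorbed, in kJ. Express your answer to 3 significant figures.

q = m c ΔT = 145.2 × 0.386 × (111.1 − 27.0)
q = 145.2 × 0.386 × 84.1 = 4714 J = 4.71 kJ

q = 4.71 kJ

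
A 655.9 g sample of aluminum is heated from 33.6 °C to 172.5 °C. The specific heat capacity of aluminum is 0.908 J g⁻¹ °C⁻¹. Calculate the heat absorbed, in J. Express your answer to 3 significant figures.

q = m c ΔT = 655.9 × 0.908 × (172.5 − 33.6)
q = 655.9 × 0.908 × 138.9 = 82720 J

q = 82700 J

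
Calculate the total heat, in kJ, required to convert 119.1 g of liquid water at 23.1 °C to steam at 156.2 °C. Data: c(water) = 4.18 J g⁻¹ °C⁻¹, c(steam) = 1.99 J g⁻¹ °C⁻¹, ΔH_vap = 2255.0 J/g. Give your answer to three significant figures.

q1 (heat water 23.1→100.0 °C): 119.1 × 4.18 × 76.9 = 38284 J
q2 (vaporize at 100 °C): 119.1 × 2255.0 = 268571 J
q3 (heat steam 100.0→156.2 °C): 119.1 × 1.99 × 56.2 = 13320 J
Total: 38284 + 268571 + 13320 = 320175 J = 320 kJ

q = 320 kJ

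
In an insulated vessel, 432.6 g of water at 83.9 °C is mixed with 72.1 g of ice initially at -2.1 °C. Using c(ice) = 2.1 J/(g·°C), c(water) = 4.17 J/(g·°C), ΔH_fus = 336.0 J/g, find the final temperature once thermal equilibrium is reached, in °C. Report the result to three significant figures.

T_f = 60.3 °C

Heat to bring ice to 0 °C and melt it: q₁ = 72.1×2.1×2.1 + 72.1×336.0 = 24544 J
Heat the water can supply cooling to 0 °C: 432.6×4.17×83.9 = 151351 J > q₁, so all ice melts.
Energy balance: 432.6×4.17×(83.9 − T) = 24544 + 72.1×4.17×(T − 0)
1803.942(83.9 − T) = 24544 + 300.657 T
151351 − 24544 = 2104.599 T
T = 126807 / 2104.599 = 60.25 °C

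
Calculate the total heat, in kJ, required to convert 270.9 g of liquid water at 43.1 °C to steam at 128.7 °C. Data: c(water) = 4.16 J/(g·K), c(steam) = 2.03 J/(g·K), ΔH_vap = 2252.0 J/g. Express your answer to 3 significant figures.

q = 690 kJ

q1 (heat water 43.1→100.0 °C): 270.9 × 4.16 × 56.9 = 64123 J
q2 (vaporize at 100 °C): 270.9 × 2252.0 = 610067 J
q3 (heat steam 100.0→128.7 °C): 270.9 × 2.03 × 28.7 = 15783 J
Total: 64123 + 610067 + 15783 = 689973 J = 690 kJ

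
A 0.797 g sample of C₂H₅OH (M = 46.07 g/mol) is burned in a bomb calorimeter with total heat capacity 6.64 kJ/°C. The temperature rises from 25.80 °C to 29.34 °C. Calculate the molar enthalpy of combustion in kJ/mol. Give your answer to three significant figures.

ΔH = -1360 kJ/mol

ΔT = 29.34 − 25.80 = 3.54 °C
q_cal = C_cal × ΔT = 6.64 × 3.54 = 23.5056 kJ
n = 0.797 / 46.07 = 0.01730 mol
q_rxn = −q_cal = -23.5056 kJ
ΔH = -23.5056 / 0.01730 = -1359 kJ/mol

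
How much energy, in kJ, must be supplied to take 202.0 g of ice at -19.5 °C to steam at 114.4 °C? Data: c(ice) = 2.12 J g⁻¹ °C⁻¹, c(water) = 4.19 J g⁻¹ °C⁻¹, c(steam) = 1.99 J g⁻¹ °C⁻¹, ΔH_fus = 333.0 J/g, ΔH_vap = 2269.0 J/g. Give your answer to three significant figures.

q = 624 kJ

q1 (heat ice -19.5→0.0 °C): 202.0 × 2.12 × 19.5 = 8351 J
q2 (melt at 0 °C): 202.0 × 333.0 = 67266 J
q3 (heat water 0.0→100.0 °C): 202.0 × 4.19 × 100.0 = 84638 J
q4 (vaporize at 100 °C): 202.0 × 2269.0 = 458338 J
q5 (heat steam 100.0→114.4 °C): 202.0 × 1.99 × 14.4 = 5789 J
Total: 8351 + 67266 + 84638 + 458338 + 5789 = 624382 J = 624 kJ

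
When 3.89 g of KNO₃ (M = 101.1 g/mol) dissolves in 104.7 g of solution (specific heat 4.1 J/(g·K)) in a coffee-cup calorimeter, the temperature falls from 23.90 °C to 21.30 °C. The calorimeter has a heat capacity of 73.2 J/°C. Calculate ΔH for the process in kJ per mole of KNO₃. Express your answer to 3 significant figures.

|ΔT| = |21.30 − 23.90| = 2.60 °C
|q_surr| = (104.7 × 4.1 + 73.2) × 2.60 = 502.47 × 2.60 = 1306.4 J
n(KNO₃) = 3.89 / 101.1 = 0.038477 mol
Temperature fell, so q_rxn = +|q_surr| = 1.3064 kJ
ΔH = q_rxn / n = 33.95 kJ/mol

ΔH = 34.0 kJ/mol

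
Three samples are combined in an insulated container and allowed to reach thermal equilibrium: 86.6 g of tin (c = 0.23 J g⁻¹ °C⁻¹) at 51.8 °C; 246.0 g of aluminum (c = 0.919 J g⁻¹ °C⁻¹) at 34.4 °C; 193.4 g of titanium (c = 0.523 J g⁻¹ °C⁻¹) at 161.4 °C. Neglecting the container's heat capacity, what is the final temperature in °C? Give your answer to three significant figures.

Σ mᵢcᵢ(T − Tᵢ) = 0  ⇒  T = Σ mᵢcᵢTᵢ / Σ mᵢcᵢ
Σ mᵢcᵢ = 86.6×0.23 + 246.0×0.919 + 193.4×0.523 = 347.1402
Σ mᵢcᵢTᵢ = 19.918×51.8 + 226.074×34.4 + 101.1482×161.4 = 25134
T = 25134 / 347.1402 = 72.40 °C

T_f = 72.4 °C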